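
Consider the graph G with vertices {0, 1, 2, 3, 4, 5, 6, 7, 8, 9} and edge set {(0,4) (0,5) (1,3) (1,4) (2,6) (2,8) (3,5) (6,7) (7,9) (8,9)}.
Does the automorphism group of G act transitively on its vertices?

G has two connected components, {2, 6, 7, 8, 9} and {0, 1, 3, 4, 5}; each is 2-regular, so G = C_5 ⊔ C_5. With two isomorphic components, Aut(G) = Aut(C_5) ≀ S_2 = (D_5 × D_5) ⋊ Z_2: permute each cycle by D_5, then optionally swap the two cycles. Order 2·(2·5)² = 200. Under this action every vertex can be carried to every other, so G is vertex-transitive.

Yes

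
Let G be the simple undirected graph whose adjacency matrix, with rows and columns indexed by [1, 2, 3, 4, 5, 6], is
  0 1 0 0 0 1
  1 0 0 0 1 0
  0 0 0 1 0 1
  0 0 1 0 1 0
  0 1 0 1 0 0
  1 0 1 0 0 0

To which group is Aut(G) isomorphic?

Every vertex has degree 2 and the graph is connected, so G is the 6-cycle C_6. The automorphisms of the 6-cycle are exactly the symmetries of a regular 6-gon: the dihedral group D_6, |D_6| = 12.

the dihedral group of order 12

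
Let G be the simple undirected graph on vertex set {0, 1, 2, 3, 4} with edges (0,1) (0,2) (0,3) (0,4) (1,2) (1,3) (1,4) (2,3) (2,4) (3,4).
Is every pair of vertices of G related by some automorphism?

Yes

All 5 vertices are pairwise adjacent: G = K_5. Any permutation of the 5 vertices preserves K_5, so Aut(K_5) = S_5 of order 5! = 120. This group acts transitively on the 5 vertices.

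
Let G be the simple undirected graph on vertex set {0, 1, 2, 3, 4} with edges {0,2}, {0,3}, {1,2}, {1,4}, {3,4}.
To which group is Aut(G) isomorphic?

G is 2-regular and connected on 5 vertices, i.e. the cycle C_5. The automorphisms of the 5-cycle are exactly the symmetries of a regular 5-gon: the dihedral group D_5, |D_5| = 10.

D_5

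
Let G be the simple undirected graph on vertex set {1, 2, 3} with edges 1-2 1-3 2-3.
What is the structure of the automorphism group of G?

S_3

All 3 vertices are pairwise adjacent: G = K_3. Any permutation of the 3 vertices preserves K_3, so Aut(K_3) = S_3 of order 3! = 6.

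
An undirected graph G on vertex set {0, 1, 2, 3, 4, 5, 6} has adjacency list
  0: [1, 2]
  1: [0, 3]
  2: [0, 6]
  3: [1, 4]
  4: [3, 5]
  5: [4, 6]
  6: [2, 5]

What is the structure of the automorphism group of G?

D_7

Every vertex has degree 2 and the graph is connected, so G is the 7-cycle C_7. C_7 has 7 rotations and 7 reflections, so Aut(C_7) ≅ D_7 of order 14.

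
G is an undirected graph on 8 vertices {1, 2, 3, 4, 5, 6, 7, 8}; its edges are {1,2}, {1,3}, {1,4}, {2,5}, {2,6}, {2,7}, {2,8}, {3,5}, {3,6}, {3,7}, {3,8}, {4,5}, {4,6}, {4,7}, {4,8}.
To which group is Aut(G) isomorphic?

S_5 × S_3

The vertices split by degree into {2, 3, 4} (degree 5) and {1, 5, 6, 7, 8} (degree 3); every edge runs between the two parts, so G is the complete bipartite graph K_{3,5}. The parts have unequal sizes, so no automorphism swaps them; each part is permuted independently, giving S_5 × S_3 of order 5!·3! = 720.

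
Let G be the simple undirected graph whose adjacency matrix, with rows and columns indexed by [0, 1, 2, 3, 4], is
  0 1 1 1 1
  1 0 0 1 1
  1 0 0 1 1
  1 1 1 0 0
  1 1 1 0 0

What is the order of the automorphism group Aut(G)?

8

Vertex 0 is the unique vertex of degree 4; the remaining 4 vertices each have degree 3 and induce a cycle, so G is the wheel on 5 vertices with hub 0. With the hub fixed, the remaining symmetry is that of the rim cycle C_4, giving the dihedral group D_4.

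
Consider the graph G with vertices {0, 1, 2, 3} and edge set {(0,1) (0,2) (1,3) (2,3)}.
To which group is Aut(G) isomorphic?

the dihedral group of order 8

Every vertex has degree 2 and the graph is connected, so G is the 4-cycle C_4. C_4 has 4 rotations and 4 reflections, so Aut(C_4) ≅ D_4 of order 8.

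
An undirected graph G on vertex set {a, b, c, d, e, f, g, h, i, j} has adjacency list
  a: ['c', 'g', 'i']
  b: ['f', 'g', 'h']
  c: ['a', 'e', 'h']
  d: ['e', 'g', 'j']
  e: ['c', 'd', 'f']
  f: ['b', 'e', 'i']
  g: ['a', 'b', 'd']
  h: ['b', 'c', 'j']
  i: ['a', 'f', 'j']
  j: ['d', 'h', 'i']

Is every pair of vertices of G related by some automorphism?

G is 3-regular on 10 vertices with no triangles and no 4-cycles (girth 5): this is the Petersen graph. Viewing the Petersen graph as the Kneser graph K(5,2) — vertices are 2-subsets of {1,…,5}, edges join disjoint pairs — its automorphisms are exactly the permutations of the 5-element set, so Aut ≅ S_5 of order 120. This group acts transitively on the 10 vertices.

Yes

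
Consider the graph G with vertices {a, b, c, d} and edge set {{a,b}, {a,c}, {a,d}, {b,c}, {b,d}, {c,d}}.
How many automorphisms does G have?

24

Every vertex has degree 3, so G is the complete graph K_4. Every bijection on the vertex set is an automorphism of K_4; hence Aut(K_4) ≅ S_4, order 24.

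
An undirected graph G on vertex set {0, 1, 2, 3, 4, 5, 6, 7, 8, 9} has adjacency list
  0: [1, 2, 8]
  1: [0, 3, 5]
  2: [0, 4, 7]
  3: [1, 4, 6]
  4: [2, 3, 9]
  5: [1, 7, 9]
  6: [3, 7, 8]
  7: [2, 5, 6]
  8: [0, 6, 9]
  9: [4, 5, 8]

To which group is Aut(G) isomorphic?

S_5

G is 3-regular on 10 vertices with no triangles and no 4-cycles (girth 5): this is the Petersen graph. It is a classical fact that the Petersen graph has automorphism group S_5 (order 120), arising from its description as the Kneser graph K(5,2).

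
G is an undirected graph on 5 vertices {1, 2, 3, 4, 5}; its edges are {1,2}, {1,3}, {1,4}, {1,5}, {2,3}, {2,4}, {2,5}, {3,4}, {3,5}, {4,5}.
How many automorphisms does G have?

120

Every vertex has degree 4, so G is the complete graph K_5. Any permutation of the 5 vertices preserves K_5, so Aut(K_5) = S_5 of order 5! = 120.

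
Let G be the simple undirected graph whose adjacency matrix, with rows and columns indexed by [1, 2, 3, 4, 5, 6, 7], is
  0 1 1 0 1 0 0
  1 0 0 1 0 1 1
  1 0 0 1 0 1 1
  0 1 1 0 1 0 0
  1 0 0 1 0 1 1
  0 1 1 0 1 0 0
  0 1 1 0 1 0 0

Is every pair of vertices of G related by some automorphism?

Automorphisms preserve degree, but G has vertices of degree 3 and vertices of degree 4; no automorphism maps one to the other, so G is not vertex-transitive.

No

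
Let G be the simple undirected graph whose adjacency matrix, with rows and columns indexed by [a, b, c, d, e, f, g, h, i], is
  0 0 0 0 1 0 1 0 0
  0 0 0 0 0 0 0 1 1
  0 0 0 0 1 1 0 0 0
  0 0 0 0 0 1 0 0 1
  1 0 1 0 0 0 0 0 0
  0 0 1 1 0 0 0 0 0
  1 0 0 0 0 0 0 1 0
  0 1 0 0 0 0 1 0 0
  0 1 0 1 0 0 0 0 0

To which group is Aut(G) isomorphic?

D_9

G is 2-regular and connected on 9 vertices, i.e. the cycle C_9. The automorphisms of the 9-cycle are exactly the symmetries of a regular 9-gon: the dihedral group D_9, |D_9| = 18.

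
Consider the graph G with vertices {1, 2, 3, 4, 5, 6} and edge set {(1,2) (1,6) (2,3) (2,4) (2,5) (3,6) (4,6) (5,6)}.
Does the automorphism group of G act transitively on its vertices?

Automorphisms preserve degree, but G has vertices of degree 2 and vertices of degree 4; no automorphism maps one to the other, so G is not vertex-transitive.

No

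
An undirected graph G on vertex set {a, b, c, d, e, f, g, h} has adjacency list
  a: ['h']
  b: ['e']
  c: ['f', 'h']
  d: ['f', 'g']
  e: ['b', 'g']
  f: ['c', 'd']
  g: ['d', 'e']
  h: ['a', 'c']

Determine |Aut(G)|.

The degree sequence is [1, 1, 2, 2, 2, 2, 2, 2]; the two degree-1 vertices a and b are the ends of a path, so G = P_8. The only nontrivial automorphism of a path is the end-to-end reflection, so Aut(G) ≅ Z_2.

2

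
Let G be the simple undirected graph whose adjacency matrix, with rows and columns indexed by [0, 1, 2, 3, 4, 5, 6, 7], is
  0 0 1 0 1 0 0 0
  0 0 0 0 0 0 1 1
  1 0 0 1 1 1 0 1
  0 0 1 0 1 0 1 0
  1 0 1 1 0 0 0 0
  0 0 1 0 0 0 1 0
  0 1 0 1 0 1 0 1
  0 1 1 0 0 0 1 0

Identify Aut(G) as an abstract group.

Degrees alone do not determine every vertex (e.g. 0 and 1 both have degree 2), but their neighbour-degree multisets differ: N(0) has degrees [3, 5] while N(1) has degrees [3, 4]. Repeating this refinement separates all vertices, so the only automorphism is the identity.

1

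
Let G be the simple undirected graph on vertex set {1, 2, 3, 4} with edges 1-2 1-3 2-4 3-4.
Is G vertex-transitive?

Yes

G is 2-regular and connected on 4 vertices, i.e. the cycle C_4. C_4 has 4 rotations and 4 reflections, so Aut(C_4) ≅ D_4 of order 8. This group acts transitively on the 4 vertices.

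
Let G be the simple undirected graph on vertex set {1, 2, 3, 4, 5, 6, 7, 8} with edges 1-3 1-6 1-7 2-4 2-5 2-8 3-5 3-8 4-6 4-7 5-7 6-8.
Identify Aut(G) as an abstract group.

Z_2^3 ⋊ S_3

G is 3-regular and bipartite on 2^3 = 8 vertices with girth 4; it is the hypercube graph Q_3. Aut(Q_3) consists of the signed permutations of the 3 coordinate axes: 3! permutations times 2^3 sign flips, so |Aut| = 2^3·3! = 48.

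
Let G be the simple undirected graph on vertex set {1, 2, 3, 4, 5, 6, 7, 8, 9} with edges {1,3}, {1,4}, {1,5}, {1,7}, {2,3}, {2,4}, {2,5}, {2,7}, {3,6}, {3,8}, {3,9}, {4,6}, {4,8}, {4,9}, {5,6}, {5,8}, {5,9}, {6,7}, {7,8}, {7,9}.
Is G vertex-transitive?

No

Automorphisms preserve degree, but G has vertices of degree 4 and vertices of degree 5; no automorphism maps one to the other, so G is not vertex-transitive.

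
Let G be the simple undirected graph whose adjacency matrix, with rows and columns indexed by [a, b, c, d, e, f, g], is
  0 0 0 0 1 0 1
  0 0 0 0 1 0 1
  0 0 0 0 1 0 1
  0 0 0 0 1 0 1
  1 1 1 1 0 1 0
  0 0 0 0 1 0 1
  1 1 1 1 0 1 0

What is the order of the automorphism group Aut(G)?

240

The vertices split by degree into {e, g} (degree 5) and {a, b, c, d, f} (degree 2); every edge runs between the two parts, so G is the complete bipartite graph K_{2,5}. Automorphisms preserve the bipartition setwise (since the parts differ in size) and act as S_5 × S_2 within it; |Aut| = 240.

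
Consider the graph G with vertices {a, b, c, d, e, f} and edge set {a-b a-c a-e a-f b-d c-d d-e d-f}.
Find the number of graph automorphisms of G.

48

The vertices split by degree into {a, d} (degree 4) and {b, c, e, f} (degree 2); every edge runs between the two parts, so G is the complete bipartite graph K_{2,4}. Automorphisms preserve the bipartition setwise (since the parts differ in size) and act as S_2 × S_4 within it; |Aut| = 48.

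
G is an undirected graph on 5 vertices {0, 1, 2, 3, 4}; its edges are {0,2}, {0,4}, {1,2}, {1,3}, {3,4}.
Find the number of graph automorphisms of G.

Every vertex has degree 2 and the graph is connected, so G is the 5-cycle C_5. C_5 has 5 rotations and 5 reflections, so Aut(C_5) ≅ D_5 of order 10.

10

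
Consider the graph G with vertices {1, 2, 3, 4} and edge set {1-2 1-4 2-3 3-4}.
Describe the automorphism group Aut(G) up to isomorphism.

G is 2-regular and connected on 4 vertices, i.e. the cycle C_4. C_4 has 4 rotations and 4 reflections, so Aut(C_4) ≅ D_4 of order 8.

D_4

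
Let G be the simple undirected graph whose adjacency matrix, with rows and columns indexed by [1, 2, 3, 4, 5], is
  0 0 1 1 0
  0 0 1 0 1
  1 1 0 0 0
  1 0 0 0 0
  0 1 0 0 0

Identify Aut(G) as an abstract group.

The degree sequence is [2, 2, 2, 1, 1]; the two degree-1 vertices 4 and 5 are the ends of a path, so G = P_5. The only nontrivial automorphism of a path is the end-to-end reflection, so Aut(G) ≅ Z_2.

the cyclic group of order 2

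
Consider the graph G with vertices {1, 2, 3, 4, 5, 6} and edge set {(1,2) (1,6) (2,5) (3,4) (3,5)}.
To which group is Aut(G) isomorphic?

The degree sequence is [2, 2, 2, 1, 2, 1]; the two degree-1 vertices 4 and 6 are the ends of a path, so G = P_6. A path has exactly one nontrivial symmetry — reversal — giving Aut(G) of order 2.

the cyclic group of order 2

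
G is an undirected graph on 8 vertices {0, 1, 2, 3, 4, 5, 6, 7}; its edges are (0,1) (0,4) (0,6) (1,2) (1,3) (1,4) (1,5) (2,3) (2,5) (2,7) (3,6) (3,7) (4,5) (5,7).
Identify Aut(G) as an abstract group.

1

Degrees alone do not determine every vertex (e.g. 0 and 4 both have degree 3), but their neighbour-degree multisets differ: N(0) has degrees [2, 3, 5] while N(4) has degrees [3, 4, 5]. Repeating this refinement separates all vertices, so the only automorphism is the identity.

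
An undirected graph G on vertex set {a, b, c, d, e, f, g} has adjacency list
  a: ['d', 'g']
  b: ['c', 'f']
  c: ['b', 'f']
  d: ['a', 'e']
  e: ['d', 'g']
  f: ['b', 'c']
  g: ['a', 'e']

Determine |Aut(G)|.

G has two connected components, {a, d, e, g} and {b, c, f}; each is 2-regular, so G = C_4 ⊔ C_3. The components are non-isomorphic (different sizes), so Aut(G) = Aut(C_3) × Aut(C_4) = D_3 × D_4 of order 6·8 = 48.

48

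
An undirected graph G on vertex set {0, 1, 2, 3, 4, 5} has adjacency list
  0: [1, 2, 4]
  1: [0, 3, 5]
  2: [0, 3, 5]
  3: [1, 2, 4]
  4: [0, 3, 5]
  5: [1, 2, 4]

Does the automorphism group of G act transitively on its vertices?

G is 3-regular and bipartite with parts {1, 2, 4} and {0, 3, 5} (each part is independent and every cross-pair is an edge), so G = K_{3,3}. Each part can be permuted independently (S_3 × S_3) and the two equal-size parts can also be swapped, giving (S_3 × S_3) ⋊ Z_2 of order 2·(3!)² = 72. This group acts transitively on the 6 vertices.

Yes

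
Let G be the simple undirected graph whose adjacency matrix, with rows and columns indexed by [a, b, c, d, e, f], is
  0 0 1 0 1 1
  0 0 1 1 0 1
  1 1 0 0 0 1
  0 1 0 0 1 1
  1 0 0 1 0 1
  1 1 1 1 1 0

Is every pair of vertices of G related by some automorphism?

No

Vertex f is the only vertex of degree 5, so every automorphism fixes it; G is not vertex-transitive.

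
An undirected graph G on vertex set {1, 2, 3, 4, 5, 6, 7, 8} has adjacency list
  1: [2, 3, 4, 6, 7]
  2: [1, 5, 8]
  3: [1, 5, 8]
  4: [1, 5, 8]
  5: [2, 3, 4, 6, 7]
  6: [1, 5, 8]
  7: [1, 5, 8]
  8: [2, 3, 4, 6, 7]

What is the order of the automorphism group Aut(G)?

720

The vertices split by degree into {1, 5, 8} (degree 5) and {2, 3, 4, 6, 7} (degree 3); every edge runs between the two parts, so G is the complete bipartite graph K_{3,5}. Automorphisms preserve the bipartition setwise (since the parts differ in size) and act as S_5 × S_3 within it; |Aut| = 720.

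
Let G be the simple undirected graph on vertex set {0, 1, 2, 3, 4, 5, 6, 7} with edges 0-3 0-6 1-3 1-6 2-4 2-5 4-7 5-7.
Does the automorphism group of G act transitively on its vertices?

Yes

G has two connected components, {0, 1, 3, 6} and {2, 4, 5, 7}; each is 2-regular, so G = C_4 ⊔ C_4. With two isomorphic components, Aut(G) = Aut(C_4) ≀ S_2 = (D_4 × D_4) ⋊ Z_2: permute each cycle by D_4, then optionally swap the two cycles. Order 2·(2·4)² = 128. This group acts transitively on the 8 vertices.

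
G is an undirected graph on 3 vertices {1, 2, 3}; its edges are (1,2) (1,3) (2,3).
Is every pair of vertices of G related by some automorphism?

Yes

Every vertex has degree 2, so G is the complete graph K_3. Every bijection on the vertex set is an automorphism of K_3; hence Aut(K_3) ≅ S_3, order 6. Under this action every vertex can be carried to every other, so G is vertex-transitive.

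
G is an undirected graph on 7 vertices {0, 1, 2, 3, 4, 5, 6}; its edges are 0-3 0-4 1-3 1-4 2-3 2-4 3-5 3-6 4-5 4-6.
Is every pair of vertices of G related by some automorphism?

Automorphisms preserve degree, but G has vertices of degree 2 and vertices of degree 5; no automorphism maps one to the other, so G is not vertex-transitive.

No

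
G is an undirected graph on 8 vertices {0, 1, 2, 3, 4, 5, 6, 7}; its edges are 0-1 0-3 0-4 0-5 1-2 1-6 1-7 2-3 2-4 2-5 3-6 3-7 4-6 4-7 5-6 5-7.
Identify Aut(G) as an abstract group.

(S_4 × S_4) ⋊ Z_2

G is 4-regular and bipartite with parts {0, 2, 6, 7} and {1, 3, 4, 5} (each part is independent and every cross-pair is an edge), so G = K_{4,4}. Aut(K_{4,4}) is the wreath product S_4 ≀ Z_2: permute within each part, then optionally swap the parts; |Aut| = 2·(4!)² = 1152.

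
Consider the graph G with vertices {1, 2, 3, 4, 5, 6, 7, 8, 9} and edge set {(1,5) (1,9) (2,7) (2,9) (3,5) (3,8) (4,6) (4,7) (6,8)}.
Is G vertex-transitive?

Every vertex has degree 2 and the graph is connected, so G is the 9-cycle C_9. The automorphisms of the 9-cycle are exactly the symmetries of a regular 9-gon: the dihedral group D_9, |D_9| = 18. Under this action every vertex can be carried to every other, so G is vertex-transitive.

Yes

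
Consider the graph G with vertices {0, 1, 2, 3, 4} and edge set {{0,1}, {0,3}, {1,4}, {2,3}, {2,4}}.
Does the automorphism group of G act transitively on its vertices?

G is 2-regular and connected on 5 vertices, i.e. the cycle C_5. C_5 has 5 rotations and 5 reflections, so Aut(C_5) ≅ D_5 of order 10. Under this action every vertex can be carried to every other, so G is vertex-transitive.

Yes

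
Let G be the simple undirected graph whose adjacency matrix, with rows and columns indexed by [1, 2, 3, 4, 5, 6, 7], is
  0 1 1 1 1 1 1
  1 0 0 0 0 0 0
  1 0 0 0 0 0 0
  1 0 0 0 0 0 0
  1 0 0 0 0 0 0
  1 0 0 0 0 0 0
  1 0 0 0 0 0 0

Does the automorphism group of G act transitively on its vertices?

No

Vertex 1 is the only vertex of degree 6, so every automorphism fixes it; G is not vertex-transitive.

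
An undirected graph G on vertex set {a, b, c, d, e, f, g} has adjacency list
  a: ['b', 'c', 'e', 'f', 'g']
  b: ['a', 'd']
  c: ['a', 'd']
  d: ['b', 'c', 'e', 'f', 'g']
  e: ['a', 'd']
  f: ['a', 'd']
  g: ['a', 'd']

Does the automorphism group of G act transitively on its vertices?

No

Automorphisms preserve degree, but G has vertices of degree 2 and vertices of degree 5; no automorphism maps one to the other, so G is not vertex-transitive.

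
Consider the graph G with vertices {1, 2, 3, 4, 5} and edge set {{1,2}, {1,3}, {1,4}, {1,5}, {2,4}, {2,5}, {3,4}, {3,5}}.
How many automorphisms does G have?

8

Vertex 1 is the unique vertex of degree 4; the remaining 4 vertices each have degree 3 and induce a cycle, so G is the wheel on 5 vertices with hub 1. Every automorphism fixes the hub and acts on the rim 4-cycle, so Aut(G) ≅ Aut(C_4) = D_4 of order 8.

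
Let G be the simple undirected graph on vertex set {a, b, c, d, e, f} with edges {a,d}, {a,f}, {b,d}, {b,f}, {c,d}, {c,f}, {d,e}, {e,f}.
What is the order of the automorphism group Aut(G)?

48

The vertices split by degree into {d, f} (degree 4) and {a, b, c, e} (degree 2); every edge runs between the two parts, so G is the complete bipartite graph K_{2,4}. The parts have unequal sizes, so no automorphism swaps them; each part is permuted independently, giving S_4 × S_2 of order 4!·2! = 48.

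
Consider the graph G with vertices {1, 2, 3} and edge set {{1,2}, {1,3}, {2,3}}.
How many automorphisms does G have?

Every vertex has degree 2, so G is the complete graph K_3. Every bijection on the vertex set is an automorphism of K_3; hence Aut(K_3) ≅ S_3, order 6.

6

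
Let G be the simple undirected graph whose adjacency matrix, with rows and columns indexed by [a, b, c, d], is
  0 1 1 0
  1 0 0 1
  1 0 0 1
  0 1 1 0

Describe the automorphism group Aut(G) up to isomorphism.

G is 2-regular and bipartite on 2^2 = 4 vertices with girth 4; it is the hypercube graph Q_2. Aut(Q_2) consists of the signed permutations of the 2 coordinate axes: 2! permutations times 2^2 sign flips, so |Aut| = 2^2·2! = 8.

D_4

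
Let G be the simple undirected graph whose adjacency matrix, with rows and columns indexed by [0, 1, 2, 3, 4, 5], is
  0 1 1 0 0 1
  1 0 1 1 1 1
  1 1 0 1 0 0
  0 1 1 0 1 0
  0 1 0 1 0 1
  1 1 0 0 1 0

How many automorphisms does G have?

Vertex 1 is the unique vertex of degree 5; the remaining 5 vertices each have degree 3 and induce a cycle, so G is the wheel on 6 vertices with hub 1. Every automorphism fixes the hub and acts on the rim 5-cycle, so Aut(G) ≅ Aut(C_5) = D_5 of order 10.

10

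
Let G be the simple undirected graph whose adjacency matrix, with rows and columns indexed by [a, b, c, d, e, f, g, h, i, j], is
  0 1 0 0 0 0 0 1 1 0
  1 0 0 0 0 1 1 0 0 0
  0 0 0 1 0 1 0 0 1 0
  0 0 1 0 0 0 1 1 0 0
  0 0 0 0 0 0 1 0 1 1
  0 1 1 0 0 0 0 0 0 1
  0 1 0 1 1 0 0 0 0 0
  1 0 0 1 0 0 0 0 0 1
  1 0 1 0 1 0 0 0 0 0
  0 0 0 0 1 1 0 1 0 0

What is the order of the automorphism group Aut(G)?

120

G is 3-regular on 10 vertices with no triangles and no 4-cycles (girth 5): this is the Petersen graph. Viewing the Petersen graph as the Kneser graph K(5,2) — vertices are 2-subsets of {1,…,5}, edges join disjoint pairs — its automorphisms are exactly the permutations of the 5-element set, so Aut ≅ S_5 of order 120.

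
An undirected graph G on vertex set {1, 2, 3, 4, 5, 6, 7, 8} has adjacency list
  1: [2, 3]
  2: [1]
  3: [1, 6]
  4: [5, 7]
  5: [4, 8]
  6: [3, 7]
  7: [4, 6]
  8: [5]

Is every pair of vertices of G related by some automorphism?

No

Automorphisms preserve degree, but G has vertices of degree 1 and vertices of degree 2; no automorphism maps one to the other, so G is not vertex-transitive.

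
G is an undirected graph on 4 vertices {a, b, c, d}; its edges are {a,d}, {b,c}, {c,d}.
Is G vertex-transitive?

No

Automorphisms preserve degree, but G has vertices of degree 1 and vertices of degree 2; no automorphism maps one to the other, so G is not vertex-transitive.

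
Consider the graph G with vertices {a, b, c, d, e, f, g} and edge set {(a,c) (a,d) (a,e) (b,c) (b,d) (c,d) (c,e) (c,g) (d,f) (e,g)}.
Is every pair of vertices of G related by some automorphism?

No

Vertex c is the only vertex of degree 5, so every automorphism fixes it; G is not vertex-transitive.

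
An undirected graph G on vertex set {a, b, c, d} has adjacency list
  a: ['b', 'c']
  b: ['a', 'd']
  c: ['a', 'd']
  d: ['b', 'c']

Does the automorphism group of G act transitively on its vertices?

Yes

G is 2-regular and bipartite on 2^2 = 4 vertices with girth 4; it is the hypercube graph Q_2. The symmetry group of the 2-cube is the hyperoctahedral group B_2 = Z_2 ≀ S_2, of order 2^2·2! = 8. Under this action every vertex can be carried to every other, so G is vertex-transitive.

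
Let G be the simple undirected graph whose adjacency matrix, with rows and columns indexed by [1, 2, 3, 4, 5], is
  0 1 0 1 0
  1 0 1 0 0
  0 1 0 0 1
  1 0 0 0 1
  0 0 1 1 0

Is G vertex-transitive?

Every vertex has degree 2 and the graph is connected, so G is the 5-cycle C_5. The automorphisms of the 5-cycle are exactly the symmetries of a regular 5-gon: the dihedral group D_5, |D_5| = 10. This group acts transitively on the 5 vertices.

Yes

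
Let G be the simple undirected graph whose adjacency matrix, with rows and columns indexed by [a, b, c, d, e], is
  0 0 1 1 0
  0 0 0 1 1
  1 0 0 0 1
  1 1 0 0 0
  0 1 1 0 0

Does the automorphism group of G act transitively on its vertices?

Every vertex has degree 2 and the graph is connected, so G is the 5-cycle C_5. The automorphisms of the 5-cycle are exactly the symmetries of a regular 5-gon: the dihedral group D_5, |D_5| = 10. Under this action every vertex can be carried to every other, so G is vertex-transitive.

Yes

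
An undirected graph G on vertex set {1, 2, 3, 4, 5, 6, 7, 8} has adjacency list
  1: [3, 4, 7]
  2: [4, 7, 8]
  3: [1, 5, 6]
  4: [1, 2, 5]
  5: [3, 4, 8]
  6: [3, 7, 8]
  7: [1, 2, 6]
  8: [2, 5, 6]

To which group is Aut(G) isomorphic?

the hyperoctahedral group B_3

G is 3-regular and bipartite on 2^3 = 8 vertices with girth 4; it is the hypercube graph Q_3. The symmetry group of the 3-cube is the hyperoctahedral group B_3 = Z_2 ≀ S_3, of order 2^3·3! = 48.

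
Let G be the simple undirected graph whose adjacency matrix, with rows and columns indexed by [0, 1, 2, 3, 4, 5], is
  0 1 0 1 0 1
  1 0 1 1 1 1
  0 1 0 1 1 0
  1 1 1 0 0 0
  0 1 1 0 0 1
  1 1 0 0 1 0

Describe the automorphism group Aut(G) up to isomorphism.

D_5

Vertex 1 is the unique vertex of degree 5; the remaining 5 vertices each have degree 3 and induce a cycle, so G is the wheel on 6 vertices with hub 1. Every automorphism fixes the hub and acts on the rim 5-cycle, so Aut(G) ≅ Aut(C_5) = D_5 of order 10.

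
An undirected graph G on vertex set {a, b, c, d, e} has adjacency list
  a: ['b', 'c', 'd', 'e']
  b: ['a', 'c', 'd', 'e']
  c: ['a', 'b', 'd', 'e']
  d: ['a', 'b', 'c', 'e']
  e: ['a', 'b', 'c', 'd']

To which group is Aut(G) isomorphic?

All 5 vertices are pairwise adjacent: G = K_5. Every bijection on the vertex set is an automorphism of K_5; hence Aut(K_5) ≅ S_5, order 120.

the symmetric group on 5 letters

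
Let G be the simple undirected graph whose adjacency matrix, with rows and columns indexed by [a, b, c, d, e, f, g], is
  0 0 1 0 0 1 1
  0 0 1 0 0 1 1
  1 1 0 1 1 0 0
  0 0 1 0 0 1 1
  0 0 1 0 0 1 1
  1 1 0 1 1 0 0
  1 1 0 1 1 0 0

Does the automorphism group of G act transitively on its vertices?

No

Automorphisms preserve degree, but G has vertices of degree 3 and vertices of degree 4; no automorphism maps one to the other, so G is not vertex-transitive.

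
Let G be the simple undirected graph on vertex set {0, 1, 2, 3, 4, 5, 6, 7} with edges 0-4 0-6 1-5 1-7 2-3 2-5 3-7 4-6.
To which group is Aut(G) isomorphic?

D_3 × D_5

G has two connected components, {1, 2, 3, 5, 7} and {0, 4, 6}; each is 2-regular, so G = C_5 ⊔ C_3. No automorphism exchanges components of different sizes, hence Aut(G) is the direct product D_3 × D_5, order 60.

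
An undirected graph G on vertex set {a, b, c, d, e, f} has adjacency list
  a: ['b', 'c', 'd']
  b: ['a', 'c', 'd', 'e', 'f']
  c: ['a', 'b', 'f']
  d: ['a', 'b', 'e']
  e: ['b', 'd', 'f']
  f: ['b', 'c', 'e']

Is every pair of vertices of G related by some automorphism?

Vertex b is the only vertex of degree 5, so every automorphism fixes it; G is not vertex-transitive.

No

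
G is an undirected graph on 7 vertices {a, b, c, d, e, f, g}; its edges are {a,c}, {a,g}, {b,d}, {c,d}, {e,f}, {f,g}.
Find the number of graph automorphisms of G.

2

The degree sequence is [2, 1, 2, 2, 1, 2, 2]; the two degree-1 vertices b and e are the ends of a path, so G = P_7. A path has exactly one nontrivial symmetry — reversal — giving Aut(G) of order 2.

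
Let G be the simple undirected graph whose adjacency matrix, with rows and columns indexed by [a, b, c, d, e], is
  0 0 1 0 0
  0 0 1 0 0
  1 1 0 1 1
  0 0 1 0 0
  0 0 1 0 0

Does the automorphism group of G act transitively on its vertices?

No

Vertex c is the only vertex of degree 4, so every automorphism fixes it; G is not vertex-transitive.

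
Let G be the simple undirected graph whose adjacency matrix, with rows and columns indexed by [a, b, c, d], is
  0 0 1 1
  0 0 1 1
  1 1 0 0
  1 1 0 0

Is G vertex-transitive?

Yes

Every vertex has degree 2 and the graph is connected, so G is the 4-cycle C_4. The automorphisms of the 4-cycle are exactly the symmetries of a regular 4-gon: the dihedral group D_4, |D_4| = 8. Under this action every vertex can be carried to every other, so G is vertex-transitive.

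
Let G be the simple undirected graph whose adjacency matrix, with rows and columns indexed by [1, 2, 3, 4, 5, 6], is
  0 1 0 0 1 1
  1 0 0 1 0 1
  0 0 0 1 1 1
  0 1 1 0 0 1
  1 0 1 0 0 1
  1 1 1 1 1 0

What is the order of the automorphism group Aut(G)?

10

Vertex 6 is the unique vertex of degree 5; the remaining 5 vertices each have degree 3 and induce a cycle, so G is the wheel on 6 vertices with hub 6. With the hub fixed, the remaining symmetry is that of the rim cycle C_5, giving the dihedral group D_5.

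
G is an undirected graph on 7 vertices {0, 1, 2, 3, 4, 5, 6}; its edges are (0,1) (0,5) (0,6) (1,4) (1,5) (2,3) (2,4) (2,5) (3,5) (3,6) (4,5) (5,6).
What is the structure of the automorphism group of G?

the dihedral group of order 12

Vertex 5 is the unique vertex of degree 6; the remaining 6 vertices each have degree 3 and induce a cycle, so G is the wheel on 7 vertices with hub 5. With the hub fixed, the remaining symmetry is that of the rim cycle C_6, giving the dihedral group D_6.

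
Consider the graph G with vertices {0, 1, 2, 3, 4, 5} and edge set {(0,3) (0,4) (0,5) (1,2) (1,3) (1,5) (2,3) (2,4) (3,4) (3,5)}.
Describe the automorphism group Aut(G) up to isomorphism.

D_5

Vertex 3 is the unique vertex of degree 5; the remaining 5 vertices each have degree 3 and induce a cycle, so G is the wheel on 6 vertices with hub 3. With the hub fixed, the remaining symmetry is that of the rim cycle C_5, giving the dihedral group D_5.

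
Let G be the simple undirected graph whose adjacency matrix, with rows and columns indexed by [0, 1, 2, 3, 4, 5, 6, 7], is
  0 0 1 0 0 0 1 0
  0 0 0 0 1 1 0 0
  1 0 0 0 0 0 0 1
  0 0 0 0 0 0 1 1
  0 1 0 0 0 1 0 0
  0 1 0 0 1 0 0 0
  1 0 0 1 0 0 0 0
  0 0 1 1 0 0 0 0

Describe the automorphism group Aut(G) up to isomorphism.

G has two connected components, {0, 2, 3, 6, 7} and {1, 4, 5}; each is 2-regular, so G = C_5 ⊔ C_3. No automorphism exchanges components of different sizes, hence Aut(G) is the direct product D_3 × D_5, order 60.

D_3 × D_5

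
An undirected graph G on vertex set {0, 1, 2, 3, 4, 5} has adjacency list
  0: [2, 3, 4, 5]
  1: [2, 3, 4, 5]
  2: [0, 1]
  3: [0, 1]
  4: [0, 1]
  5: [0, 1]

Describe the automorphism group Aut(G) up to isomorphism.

S_2 × S_4

The vertices split by degree into {0, 1} (degree 4) and {2, 3, 4, 5} (degree 2); every edge runs between the two parts, so G is the complete bipartite graph K_{2,4}. Automorphisms preserve the bipartition setwise (since the parts differ in size) and act as S_2 × S_4 within it; |Aut| = 48.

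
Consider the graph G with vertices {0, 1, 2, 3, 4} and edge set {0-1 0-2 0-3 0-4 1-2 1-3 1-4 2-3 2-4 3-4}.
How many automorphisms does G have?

All 5 vertices are pairwise adjacent: G = K_5. Any permutation of the 5 vertices preserves K_5, so Aut(K_5) = S_5 of order 5! = 120.

120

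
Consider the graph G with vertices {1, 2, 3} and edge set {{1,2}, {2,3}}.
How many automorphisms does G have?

The degree sequence is [1, 2, 1]; the two degree-1 vertices 1 and 3 are the ends of a path, so G = P_3. The only nontrivial automorphism of a path is the end-to-end reflection, so Aut(G) ≅ Z_2.

2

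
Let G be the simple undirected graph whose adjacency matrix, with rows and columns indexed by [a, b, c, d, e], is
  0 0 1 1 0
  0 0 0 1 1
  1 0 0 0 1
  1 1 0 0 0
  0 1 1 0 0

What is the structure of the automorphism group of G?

Every vertex has degree 2 and the graph is connected, so G is the 5-cycle C_5. The automorphisms of the 5-cycle are exactly the symmetries of a regular 5-gon: the dihedral group D_5, |D_5| = 10.

the dihedral group of order 10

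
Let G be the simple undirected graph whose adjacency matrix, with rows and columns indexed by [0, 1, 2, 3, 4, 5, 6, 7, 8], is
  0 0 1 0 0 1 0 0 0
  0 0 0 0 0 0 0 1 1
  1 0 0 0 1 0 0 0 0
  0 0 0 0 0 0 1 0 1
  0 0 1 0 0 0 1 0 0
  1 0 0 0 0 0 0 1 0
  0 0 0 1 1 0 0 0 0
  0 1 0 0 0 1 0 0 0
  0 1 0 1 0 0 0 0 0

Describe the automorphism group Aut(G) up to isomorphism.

G is 2-regular and connected on 9 vertices, i.e. the cycle C_9. C_9 has 9 rotations and 9 reflections, so Aut(C_9) ≅ D_9 of order 18.

D_9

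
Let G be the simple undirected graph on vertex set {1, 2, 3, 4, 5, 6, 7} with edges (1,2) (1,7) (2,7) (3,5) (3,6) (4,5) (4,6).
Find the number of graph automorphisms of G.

48

G has two connected components, {3, 4, 5, 6} and {1, 2, 7}; each is 2-regular, so G = C_4 ⊔ C_3. The components are non-isomorphic (different sizes), so Aut(G) = Aut(C_4) × Aut(C_3) = D_4 × D_3 of order 8·6 = 48.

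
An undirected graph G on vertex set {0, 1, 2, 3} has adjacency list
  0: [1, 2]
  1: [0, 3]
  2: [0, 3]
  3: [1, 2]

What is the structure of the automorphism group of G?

G is 2-regular and connected on 4 vertices, i.e. the cycle C_4. C_4 has 4 rotations and 4 reflections, so Aut(C_4) ≅ D_4 of order 8.

the dihedral group of order 8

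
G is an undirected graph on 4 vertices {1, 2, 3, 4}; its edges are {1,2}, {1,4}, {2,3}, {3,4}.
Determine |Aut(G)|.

G is 2-regular and bipartite on 2^2 = 4 vertices with girth 4; it is the hypercube graph Q_2. Aut(Q_2) consists of the signed permutations of the 2 coordinate axes: 2! permutations times 2^2 sign flips, so |Aut| = 2^2·2! = 8.

8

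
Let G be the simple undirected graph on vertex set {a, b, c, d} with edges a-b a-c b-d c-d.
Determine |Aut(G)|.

8

G is 2-regular and bipartite on 2^2 = 4 vertices with girth 4; it is the hypercube graph Q_2. The symmetry group of the 2-cube is the hyperoctahedral group B_2 = Z_2 ≀ S_2, of order 2^2·2! = 8.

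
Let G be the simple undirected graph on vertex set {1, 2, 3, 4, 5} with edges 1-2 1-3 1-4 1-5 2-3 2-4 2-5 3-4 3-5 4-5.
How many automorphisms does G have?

All 5 vertices are pairwise adjacent: G = K_5. Every bijection on the vertex set is an automorphism of K_5; hence Aut(K_5) ≅ S_5, order 120.

120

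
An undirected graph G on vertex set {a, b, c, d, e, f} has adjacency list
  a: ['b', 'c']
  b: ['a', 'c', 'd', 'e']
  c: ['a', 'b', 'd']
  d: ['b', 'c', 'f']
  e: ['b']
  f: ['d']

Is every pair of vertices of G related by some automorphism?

No

Vertex a is the only vertex of degree 2, so every automorphism fixes it; G is not vertex-transitive.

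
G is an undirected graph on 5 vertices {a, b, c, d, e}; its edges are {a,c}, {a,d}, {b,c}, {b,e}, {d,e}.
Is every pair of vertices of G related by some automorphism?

Yes

G is 2-regular and connected on 5 vertices, i.e. the cycle C_5. The automorphisms of the 5-cycle are exactly the symmetries of a regular 5-gon: the dihedral group D_5, |D_5| = 10. This group acts transitively on the 5 vertices.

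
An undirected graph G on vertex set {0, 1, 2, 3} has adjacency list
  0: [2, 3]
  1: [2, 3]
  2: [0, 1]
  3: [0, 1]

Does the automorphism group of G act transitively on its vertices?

G is 2-regular and connected on 4 vertices, i.e. the cycle C_4. The automorphisms of the 4-cycle are exactly the symmetries of a regular 4-gon: the dihedral group D_4, |D_4| = 8. This group acts transitively on the 4 vertices.

Yes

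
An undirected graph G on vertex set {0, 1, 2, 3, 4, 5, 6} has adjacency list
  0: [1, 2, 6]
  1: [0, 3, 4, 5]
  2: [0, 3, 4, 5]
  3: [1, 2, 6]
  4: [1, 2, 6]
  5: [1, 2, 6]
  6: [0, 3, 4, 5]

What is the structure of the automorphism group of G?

The vertices split by degree into {1, 2, 6} (degree 4) and {0, 3, 4, 5} (degree 3); every edge runs between the two parts, so G is the complete bipartite graph K_{3,4}. Automorphisms preserve the bipartition setwise (since the parts differ in size) and act as S_3 × S_4 within it; |Aut| = 144.

S_3 × S_4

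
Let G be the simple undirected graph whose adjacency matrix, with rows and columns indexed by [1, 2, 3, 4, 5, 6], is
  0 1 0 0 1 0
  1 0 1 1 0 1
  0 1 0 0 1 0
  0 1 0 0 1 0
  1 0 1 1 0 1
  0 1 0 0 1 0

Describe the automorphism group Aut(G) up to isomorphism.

S_2 × S_4

The vertices split by degree into {2, 5} (degree 4) and {1, 3, 4, 6} (degree 2); every edge runs between the two parts, so G is the complete bipartite graph K_{2,4}. Automorphisms preserve the bipartition setwise (since the parts differ in size) and act as S_2 × S_4 within it; |Aut| = 48.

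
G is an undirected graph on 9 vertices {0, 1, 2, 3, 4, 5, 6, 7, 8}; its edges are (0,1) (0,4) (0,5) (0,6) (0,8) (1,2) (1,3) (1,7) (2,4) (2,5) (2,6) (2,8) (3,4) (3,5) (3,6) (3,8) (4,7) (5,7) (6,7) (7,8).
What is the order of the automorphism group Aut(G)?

The vertices split by degree into {0, 2, 3, 7} (degree 5) and {1, 4, 5, 6, 8} (degree 4); every edge runs between the two parts, so G is the complete bipartite graph K_{4,5}. Automorphisms preserve the bipartition setwise (since the parts differ in size) and act as S_5 × S_4 within it; |Aut| = 2880.

2880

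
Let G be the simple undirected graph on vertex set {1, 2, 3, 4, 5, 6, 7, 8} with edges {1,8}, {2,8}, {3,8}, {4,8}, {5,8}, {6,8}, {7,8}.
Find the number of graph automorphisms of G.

Vertex 8 has degree 7 and every other vertex has degree 1, so G is the star K_{1,7} with centre 8. Any automorphism fixes the centre and permutes the 7 leaves freely, so Aut(G) ≅ S_7 of order 7! = 5040.

5040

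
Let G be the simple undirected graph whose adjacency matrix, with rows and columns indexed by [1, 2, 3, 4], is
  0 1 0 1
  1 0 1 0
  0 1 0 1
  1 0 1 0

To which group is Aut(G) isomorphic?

the dihedral group of order 8

Every vertex has degree 2 and the graph is connected, so G is the 4-cycle C_4. The automorphisms of the 4-cycle are exactly the symmetries of a regular 4-gon: the dihedral group D_4, |D_4| = 8.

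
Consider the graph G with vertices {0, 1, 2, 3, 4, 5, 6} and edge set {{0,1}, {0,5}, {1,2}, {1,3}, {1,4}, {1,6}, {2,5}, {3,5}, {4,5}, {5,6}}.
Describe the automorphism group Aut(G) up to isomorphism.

The vertices split by degree into {1, 5} (degree 5) and {0, 2, 3, 4, 6} (degree 2); every edge runs between the two parts, so G is the complete bipartite graph K_{2,5}. The parts have unequal sizes, so no automorphism swaps them; each part is permuted independently, giving S_5 × S_2 of order 5!·2! = 240.

S_5 × S_2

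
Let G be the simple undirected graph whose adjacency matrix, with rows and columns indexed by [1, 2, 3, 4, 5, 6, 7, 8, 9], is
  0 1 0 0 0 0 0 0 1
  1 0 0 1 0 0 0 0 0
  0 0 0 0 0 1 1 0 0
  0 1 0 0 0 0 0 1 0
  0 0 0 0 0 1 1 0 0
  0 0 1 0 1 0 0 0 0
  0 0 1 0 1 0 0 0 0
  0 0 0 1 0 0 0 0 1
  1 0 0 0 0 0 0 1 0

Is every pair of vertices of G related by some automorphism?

G has two connected components, {1, 2, 4, 8, 9} and {3, 5, 6, 7}; each is 2-regular, so G = C_5 ⊔ C_4. The orbit of 1 under Aut(G) is {1, 2, 4, 8, 9}, which does not contain 3, so G is not vertex-transitive.

No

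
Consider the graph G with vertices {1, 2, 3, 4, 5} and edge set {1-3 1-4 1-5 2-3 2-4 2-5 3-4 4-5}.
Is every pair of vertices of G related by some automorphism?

Vertex 4 is the only vertex of degree 4, so every automorphism fixes it; G is not vertex-transitive.

No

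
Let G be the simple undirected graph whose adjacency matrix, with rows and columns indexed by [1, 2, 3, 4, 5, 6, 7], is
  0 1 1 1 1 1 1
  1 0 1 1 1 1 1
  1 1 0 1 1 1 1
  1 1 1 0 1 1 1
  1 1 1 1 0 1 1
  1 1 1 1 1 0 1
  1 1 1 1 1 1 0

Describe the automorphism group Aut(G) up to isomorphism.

Every vertex has degree 6, so G is the complete graph K_7. Any permutation of the 7 vertices preserves K_7, so Aut(K_7) = S_7 of order 7! = 5040.

S_7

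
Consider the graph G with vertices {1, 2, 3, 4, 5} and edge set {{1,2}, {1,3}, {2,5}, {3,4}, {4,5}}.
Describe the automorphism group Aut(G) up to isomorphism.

D_5

Every vertex has degree 2 and the graph is connected, so G is the 5-cycle C_5. The automorphisms of the 5-cycle are exactly the symmetries of a regular 5-gon: the dihedral group D_5, |D_5| = 10.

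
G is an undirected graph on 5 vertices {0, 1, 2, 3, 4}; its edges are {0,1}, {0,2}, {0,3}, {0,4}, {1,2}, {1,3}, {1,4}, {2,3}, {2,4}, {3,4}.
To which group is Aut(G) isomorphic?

Every vertex has degree 4, so G is the complete graph K_5. Every bijection on the vertex set is an automorphism of K_5; hence Aut(K_5) ≅ S_5, order 120.

S_5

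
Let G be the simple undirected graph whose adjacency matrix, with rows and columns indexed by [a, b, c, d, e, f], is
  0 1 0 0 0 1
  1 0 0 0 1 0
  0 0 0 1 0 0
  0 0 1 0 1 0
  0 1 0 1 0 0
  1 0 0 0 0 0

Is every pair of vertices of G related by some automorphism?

Automorphisms preserve degree, but G has vertices of degree 1 and vertices of degree 2; no automorphism maps one to the other, so G is not vertex-transitive.

No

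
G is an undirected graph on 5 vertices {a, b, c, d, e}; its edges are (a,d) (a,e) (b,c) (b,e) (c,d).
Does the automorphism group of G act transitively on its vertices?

Every vertex has degree 2 and the graph is connected, so G is the 5-cycle C_5. The automorphisms of the 5-cycle are exactly the symmetries of a regular 5-gon: the dihedral group D_5, |D_5| = 10. This group acts transitively on the 5 vertices.

Yes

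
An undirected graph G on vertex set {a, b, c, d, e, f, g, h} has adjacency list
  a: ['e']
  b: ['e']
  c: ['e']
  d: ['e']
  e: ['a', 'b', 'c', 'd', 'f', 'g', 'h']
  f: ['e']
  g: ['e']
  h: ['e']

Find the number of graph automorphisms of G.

Vertex e has degree 7 and every other vertex has degree 1, so G is the star K_{1,7} with centre e. Any automorphism fixes the centre and permutes the 7 leaves freely, so Aut(G) ≅ S_7 of order 7! = 5040.

5040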